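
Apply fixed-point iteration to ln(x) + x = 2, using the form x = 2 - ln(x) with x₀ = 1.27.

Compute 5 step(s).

Equation: ln(x) + x = 2
Fixed-point form: x = 2 - ln(x)
x₀ = 1.27

x_1 = g(1.270000) = 1.760983
x_2 = g(1.760983) = 1.434128
x_3 = g(1.434128) = 1.639443
x_4 = g(1.639443) = 1.505643
x_5 = g(1.505643) = 1.590780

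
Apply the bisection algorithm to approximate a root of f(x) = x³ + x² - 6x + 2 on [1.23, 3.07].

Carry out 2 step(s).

f(x) = x³ + x² - 6x + 2
Initial interval: [1.23, 3.07]

Iteration 1:
  c_1 = (1.230000 + 3.070000)/2 = 2.150000
  f(c_1) = f(2.150000) = 3.660875
  f(a) × f(c) < 0, new interval: [1.230000, 2.150000]
Iteration 2:
  c_2 = (1.230000 + 2.150000)/2 = 1.690000
  f(c_2) = f(1.690000) = -0.457091
  f(a) × f(c) ≥ 0, new interval: [1.690000, 2.150000]

After 2 iteration(s), the approximation is c_2 = 1.690000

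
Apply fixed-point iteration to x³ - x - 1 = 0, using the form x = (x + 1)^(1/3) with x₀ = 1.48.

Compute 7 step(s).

Equation: x³ - x - 1 = 0
Fixed-point form: x = (x + 1)^(1/3)
x₀ = 1.48

x_1 = g(1.480000) = 1.353580
x_2 = g(1.353580) = 1.330178
x_3 = g(1.330178) = 1.325754
x_4 = g(1.325754) = 1.324915
x_5 = g(1.324915) = 1.324755
x_6 = g(1.324755) = 1.324725
x_7 = g(1.324725) = 1.324719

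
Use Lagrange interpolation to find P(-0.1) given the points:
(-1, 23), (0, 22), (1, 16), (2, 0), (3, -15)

Lagrange interpolation formula:
P(x) = Σ yᵢ × Lᵢ(x)
where Lᵢ(x) = Π_{j≠i} (x - xⱼ)/(xᵢ - xⱼ)

L_0(-0.1) = (-0.1 - 0)/(-1 - 0) × (-0.1 - 1)/(-1 - 1) × (-0.1 - 2)/(-1 - 2) × (-0.1 - 3)/(-1 - 3) = 0.029838
L_1(-0.1) = (-0.1 - (-1))/(0 - (-1)) × (-0.1 - 1)/(0 - 1) × (-0.1 - 2)/(0 - 2) × (-0.1 - 3)/(0 - 3) = 1.074150
L_2(-0.1) = (-0.1 - (-1))/(1 - (-1)) × (-0.1 - 0)/(1 - 0) × (-0.1 - 2)/(1 - 2) × (-0.1 - 3)/(1 - 3) = -0.146475
L_3(-0.1) = (-0.1 - (-1))/(2 - (-1)) × (-0.1 - 0)/(2 - 0) × (-0.1 - 1)/(2 - 1) × (-0.1 - 3)/(2 - 3) = 0.051150
L_4(-0.1) = (-0.1 - (-1))/(3 - (-1)) × (-0.1 - 0)/(3 - 0) × (-0.1 - 1)/(3 - 1) × (-0.1 - 2)/(3 - 2) = -0.008663

P(-0.1) = 23×L_0(-0.1) + 22×L_1(-0.1) + 16×L_2(-0.1) + 0×L_3(-0.1) + (-15)×L_4(-0.1)
P(-0.1) = 22.103900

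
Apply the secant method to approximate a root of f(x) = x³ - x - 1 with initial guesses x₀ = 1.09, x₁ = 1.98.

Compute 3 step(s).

f(x) = x³ - x - 1
x₀ = 1.09, x₁ = 1.98

Secant formula: x_{n+1} = x_n - f(x_n)(x_n - x_{n-1})/(f(x_n) - f(x_{n-1}))

Iteration 1:
  f(1.090000) = -0.794971
  f(1.980000) = 4.782392
  x_2 = 1.980000 - 4.782392×(1.980000 - 1.090000)/(4.782392 - (-0.794971))
       = 1.216856
Iteration 2:
  f(1.980000) = 4.782392
  f(1.216856) = -0.415009
  x_3 = 1.216856 - (-0.415009)×(1.216856 - 1.980000)/(-0.415009 - 4.782392)
       = 1.277793
Iteration 3:
  f(1.216856) = -0.415009
  f(1.277793) = -0.191470
  x_4 = 1.277793 - (-0.191470)×(1.277793 - 1.216856)/(-0.191470 - (-0.415009))
       = 1.329988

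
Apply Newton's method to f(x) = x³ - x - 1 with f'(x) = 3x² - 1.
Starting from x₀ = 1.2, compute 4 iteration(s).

f(x) = x³ - x - 1
f'(x) = 3x² - 1
x₀ = 1.2

Newton-Raphson formula: x_{n+1} = x_n - f(x_n)/f'(x_n)

Iteration 1:
  f(1.200000) = -0.472000
  f'(1.200000) = 3.320000
  x_1 = 1.200000 - (-0.472000)/3.320000 = 1.342169
Iteration 2:
  f(1.342169) = 0.075636
  f'(1.342169) = 4.404250
  x_2 = 1.342169 - 0.075636/4.404250 = 1.324995
Iteration 3:
  f(1.324995) = 0.001182
  f'(1.324995) = 4.266837
  x_3 = 1.324995 - 0.001182/4.266837 = 1.324718
Iteration 4:
  f(1.324718) = 0.000000
  f'(1.324718) = 4.264634
  x_4 = 1.324718 - 0.000000/4.264634 = 1.324718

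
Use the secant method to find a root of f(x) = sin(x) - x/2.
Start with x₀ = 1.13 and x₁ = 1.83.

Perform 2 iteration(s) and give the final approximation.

f(x) = sin(x) - x/2
x₀ = 1.13, x₁ = 1.83

Secant formula: x_{n+1} = x_n - f(x_n)(x_n - x_{n-1})/(f(x_n) - f(x_{n-1}))

Iteration 1:
  f(1.130000) = 0.339412
  f(1.830000) = 0.051594
  x_2 = 1.830000 - 0.051594×(1.830000 - 1.130000)/(0.051594 - 0.339412)
       = 1.955482
Iteration 2:
  f(1.830000) = 0.051594
  f(1.955482) = -0.050825
  x_3 = 1.955482 - (-0.050825)×(1.955482 - 1.830000)/(-0.050825 - 0.051594)
       = 1.893213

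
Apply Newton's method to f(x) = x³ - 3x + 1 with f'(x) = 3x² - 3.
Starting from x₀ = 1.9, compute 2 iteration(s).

f(x) = x³ - 3x + 1
f'(x) = 3x² - 3
x₀ = 1.9

Newton-Raphson formula: x_{n+1} = x_n - f(x_n)/f'(x_n)

Iteration 1:
  f(1.900000) = 2.159000
  f'(1.900000) = 7.830000
  x_1 = 1.900000 - 2.159000/7.830000 = 1.624266
Iteration 2:
  f(1.624266) = 0.412404
  f'(1.624266) = 4.914717
  x_2 = 1.624266 - 0.412404/4.914717 = 1.540354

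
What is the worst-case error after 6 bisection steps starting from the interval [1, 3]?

Bisection error bound: |error| ≤ (b-a)/2^n
|error| ≤ (3 - 1)/2^6 = 2/2^6
|error| ≤ 0.0312500000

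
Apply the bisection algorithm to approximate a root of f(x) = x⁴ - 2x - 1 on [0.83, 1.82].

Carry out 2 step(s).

f(x) = x⁴ - 2x - 1
Initial interval: [0.83, 1.82]

Iteration 1:
  c_1 = (0.830000 + 1.820000)/2 = 1.325000
  f(c_1) = f(1.325000) = -0.567781
  f(a) × f(c) ≥ 0, new interval: [1.325000, 1.820000]
Iteration 2:
  c_2 = (1.325000 + 1.820000)/2 = 1.572500
  f(c_2) = f(1.572500) = 1.969523
  f(a) × f(c) < 0, new interval: [1.325000, 1.572500]

After 2 iteration(s), the approximation is c_2 = 1.572500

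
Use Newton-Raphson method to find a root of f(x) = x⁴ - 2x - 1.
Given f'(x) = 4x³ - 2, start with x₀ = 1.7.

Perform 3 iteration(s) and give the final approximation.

f(x) = x⁴ - 2x - 1
f'(x) = 4x³ - 2
x₀ = 1.7

Newton-Raphson formula: x_{n+1} = x_n - f(x_n)/f'(x_n)

Iteration 1:
  f(1.700000) = 3.952100
  f'(1.700000) = 17.652000
  x_1 = 1.700000 - 3.952100/17.652000 = 1.476110
Iteration 2:
  f(1.476110) = 0.795392
  f'(1.476110) = 10.865198
  x_2 = 1.476110 - 0.795392/10.865198 = 1.402905
Iteration 3:
  f(1.402905) = 0.067773
  f'(1.402905) = 9.044464
  x_3 = 1.402905 - 0.067773/9.044464 = 1.395412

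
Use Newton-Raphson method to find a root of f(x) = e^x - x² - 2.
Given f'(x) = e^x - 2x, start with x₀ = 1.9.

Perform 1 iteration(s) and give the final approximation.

f(x) = e^x - x² - 2
f'(x) = e^x - 2x
x₀ = 1.9

Newton-Raphson formula: x_{n+1} = x_n - f(x_n)/f'(x_n)

Iteration 1:
  f(1.900000) = 1.075894
  f'(1.900000) = 2.885894
  x_1 = 1.900000 - 1.075894/2.885894 = 1.527189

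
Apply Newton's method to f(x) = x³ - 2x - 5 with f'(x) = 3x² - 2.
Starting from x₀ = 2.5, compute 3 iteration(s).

f(x) = x³ - 2x - 5
f'(x) = 3x² - 2
x₀ = 2.5

Newton-Raphson formula: x_{n+1} = x_n - f(x_n)/f'(x_n)

Iteration 1:
  f(2.500000) = 5.625000
  f'(2.500000) = 16.750000
  x_1 = 2.500000 - 5.625000/16.750000 = 2.164179
Iteration 2:
  f(2.164179) = 0.807945
  f'(2.164179) = 12.051014
  x_2 = 2.164179 - 0.807945/12.051014 = 2.097135
Iteration 3:
  f(2.097135) = 0.028882
  f'(2.097135) = 11.193930
  x_3 = 2.097135 - 0.028882/11.193930 = 2.094555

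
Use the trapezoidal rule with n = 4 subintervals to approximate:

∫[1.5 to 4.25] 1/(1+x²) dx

f(x) = 1/(1+x²)
a = 1.5, b = 4.25, n = 4
h = (b - a)/n = 0.687500

Trapezoidal rule: (h/2)[f(x₀) + 2f(x₁) + 2f(x₂) + ... + f(xₙ)]

x_0 = 1.5000, f(x_0) = 0.307692, coefficient = 1
x_1 = 2.1875, f(x_1) = 0.172856, coefficient = 2
x_2 = 2.8750, f(x_2) = 0.107926, coefficient = 2
x_3 = 3.5625, f(x_3) = 0.073039, coefficient = 2
x_4 = 4.2500, f(x_4) = 0.052459, coefficient = 1

I ≈ (0.687500/2) × 1.067792 = 0.367054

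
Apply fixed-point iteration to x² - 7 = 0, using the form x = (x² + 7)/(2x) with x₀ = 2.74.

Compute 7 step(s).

Equation: x² - 7 = 0
Fixed-point form: x = (x² + 7)/(2x)
x₀ = 2.74

x_1 = g(2.740000) = 2.647372
x_2 = g(2.647372) = 2.645752
x_3 = g(2.645752) = 2.645751
x_4 = g(2.645751) = 2.645751
x_5 = g(2.645751) = 2.645751
x_6 = g(2.645751) = 2.645751
x_7 = g(2.645751) = 2.645751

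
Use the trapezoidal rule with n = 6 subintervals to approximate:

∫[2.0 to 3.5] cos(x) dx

f(x) = cos(x)
a = 2.0, b = 3.5, n = 6
h = (b - a)/n = 0.250000

Trapezoidal rule: (h/2)[f(x₀) + 2f(x₁) + 2f(x₂) + ... + f(xₙ)]

x_0 = 2.0000, f(x_0) = -0.416147, coefficient = 1
x_1 = 2.2500, f(x_1) = -0.628174, coefficient = 2
x_2 = 2.5000, f(x_2) = -0.801144, coefficient = 2
x_3 = 2.7500, f(x_3) = -0.924302, coefficient = 2
x_4 = 3.0000, f(x_4) = -0.989992, coefficient = 2
x_5 = 3.2500, f(x_5) = -0.994130, coefficient = 2
x_6 = 3.5000, f(x_6) = -0.936457, coefficient = 1

I ≈ (0.250000/2) × -10.028087 = -1.253511
Exact value: -1.260081
Error: 0.006570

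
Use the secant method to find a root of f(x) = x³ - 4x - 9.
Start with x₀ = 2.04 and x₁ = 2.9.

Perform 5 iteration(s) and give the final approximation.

f(x) = x³ - 4x - 9
x₀ = 2.04, x₁ = 2.9

Secant formula: x_{n+1} = x_n - f(x_n)(x_n - x_{n-1})/(f(x_n) - f(x_{n-1}))

Iteration 1:
  f(2.040000) = -8.670336
  f(2.900000) = 3.789000
  x_2 = 2.900000 - 3.789000×(2.900000 - 2.040000)/(3.789000 - (-8.670336))
       = 2.638466
Iteration 2:
  f(2.900000) = 3.789000
  f(2.638466) = -1.186175
  x_3 = 2.638466 - (-1.186175)×(2.638466 - 2.900000)/(-1.186175 - 3.789000)
       = 2.700821
Iteration 3:
  f(2.638466) = -1.186175
  f(2.700821) = -0.102330
  x_4 = 2.700821 - (-0.102330)×(2.700821 - 2.638466)/(-0.102330 - (-1.186175))
       = 2.706708
Iteration 4:
  f(2.700821) = -0.102330
  f(2.706708) = 0.003232
  x_5 = 2.706708 - 0.003232×(2.706708 - 2.700821)/(0.003232 - (-0.102330))
       = 2.706527
Iteration 5:
  f(2.706708) = 0.003232
  f(2.706527) = -0.000008
  x_6 = 2.706527 - (-0.000008)×(2.706527 - 2.706708)/(-0.000008 - 0.003232)
       = 2.706528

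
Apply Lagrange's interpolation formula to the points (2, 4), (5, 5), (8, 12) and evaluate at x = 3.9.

Lagrange interpolation formula:
P(x) = Σ yᵢ × Lᵢ(x)
where Lᵢ(x) = Π_{j≠i} (x - xⱼ)/(xᵢ - xⱼ)

L_0(3.9) = (3.9 - 5)/(2 - 5) × (3.9 - 8)/(2 - 8) = 0.250556
L_1(3.9) = (3.9 - 2)/(5 - 2) × (3.9 - 8)/(5 - 8) = 0.865556
L_2(3.9) = (3.9 - 2)/(8 - 2) × (3.9 - 5)/(8 - 5) = -0.116111

P(3.9) = 4×L_0(3.9) + 5×L_1(3.9) + 12×L_2(3.9)
P(3.9) = 3.936667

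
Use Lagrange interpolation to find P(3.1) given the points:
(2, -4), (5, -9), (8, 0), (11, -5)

Lagrange interpolation formula:
P(x) = Σ yᵢ × Lᵢ(x)
where Lᵢ(x) = Π_{j≠i} (x - xⱼ)/(xᵢ - xⱼ)

L_0(3.1) = (3.1 - 5)/(2 - 5) × (3.1 - 8)/(2 - 8) × (3.1 - 11)/(2 - 11) = 0.454006
L_1(3.1) = (3.1 - 2)/(5 - 2) × (3.1 - 8)/(5 - 8) × (3.1 - 11)/(5 - 11) = 0.788537
L_2(3.1) = (3.1 - 2)/(8 - 2) × (3.1 - 5)/(8 - 5) × (3.1 - 11)/(8 - 11) = -0.305759
L_3(3.1) = (3.1 - 2)/(11 - 2) × (3.1 - 5)/(11 - 5) × (3.1 - 8)/(11 - 8) = 0.063216

P(3.1) = (-4)×L_0(3.1) + (-9)×L_1(3.1) + 0×L_2(3.1) + (-5)×L_3(3.1)
P(3.1) = -9.228938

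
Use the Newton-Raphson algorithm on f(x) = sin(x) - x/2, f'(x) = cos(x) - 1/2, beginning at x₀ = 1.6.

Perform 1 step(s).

f(x) = sin(x) - x/2
f'(x) = cos(x) - 1/2
x₀ = 1.6

Newton-Raphson formula: x_{n+1} = x_n - f(x_n)/f'(x_n)

Iteration 1:
  f(1.600000) = 0.199574
  f'(1.600000) = -0.529200
  x_1 = 1.600000 - 0.199574/(-0.529200) = 1.977124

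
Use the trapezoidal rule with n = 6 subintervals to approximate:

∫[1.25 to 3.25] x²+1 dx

f(x) = x²+1
a = 1.25, b = 3.25, n = 6
h = (b - a)/n = 0.333333

Trapezoidal rule: (h/2)[f(x₀) + 2f(x₁) + 2f(x₂) + ... + f(xₙ)]

x_0 = 1.2500, f(x_0) = 2.562500, coefficient = 1
x_1 = 1.5833, f(x_1) = 3.506944, coefficient = 2
x_2 = 1.9167, f(x_2) = 4.673611, coefficient = 2
x_3 = 2.2500, f(x_3) = 6.062500, coefficient = 2
x_4 = 2.5833, f(x_4) = 7.673611, coefficient = 2
x_5 = 2.9167, f(x_5) = 9.506944, coefficient = 2
x_6 = 3.2500, f(x_6) = 11.562500, coefficient = 1

I ≈ (0.333333/2) × 76.972222 = 12.828704
Exact value: 12.791667
Error: 0.037037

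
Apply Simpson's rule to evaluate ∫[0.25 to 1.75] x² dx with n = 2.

f(x) = x²
a = 0.25, b = 1.75, n = 2
h = (b - a)/n = 0.750000

Simpson's rule: (h/3)[f(x₀) + 4f(x₁) + 2f(x₂) + ... + f(xₙ)]

x_0 = 0.2500, f(x_0) = 0.062500, coefficient = 1
x_1 = 1.0000, f(x_1) = 1.000000, coefficient = 4
x_2 = 1.7500, f(x_2) = 3.062500, coefficient = 1

I ≈ (0.750000/3) × 7.125000 = 1.781250
Exact value: 1.781250
Error: 0.000000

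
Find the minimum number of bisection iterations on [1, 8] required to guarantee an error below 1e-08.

We need (b-a)/2^n ≤ 1e-08
(8 - 1)/2^n ≤ 1e-08
7/2^n ≤ 1e-08
2^n ≥ 700000000
n ≥ log₂(700000000) = 29.38
n ≥ 30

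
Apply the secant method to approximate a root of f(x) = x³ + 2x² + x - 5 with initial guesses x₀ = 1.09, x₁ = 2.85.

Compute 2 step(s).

f(x) = x³ + 2x² + x - 5
x₀ = 1.09, x₁ = 2.85

Secant formula: x_{n+1} = x_n - f(x_n)(x_n - x_{n-1})/(f(x_n) - f(x_{n-1}))

Iteration 1:
  f(1.090000) = -0.238771
  f(2.850000) = 37.244125
  x_2 = 2.850000 - 37.244125×(2.850000 - 1.090000)/(37.244125 - (-0.238771))
       = 1.101211
Iteration 2:
  f(2.850000) = 37.244125
  f(1.101211) = -0.138053
  x_3 = 1.101211 - (-0.138053)×(1.101211 - 2.850000)/(-0.138053 - 37.244125)
       = 1.107670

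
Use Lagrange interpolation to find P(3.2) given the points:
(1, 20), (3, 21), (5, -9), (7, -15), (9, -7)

Lagrange interpolation formula:
P(x) = Σ yᵢ × Lᵢ(x)
where Lᵢ(x) = Π_{j≠i} (x - xⱼ)/(xᵢ - xⱼ)

L_0(3.2) = (3.2 - 3)/(1 - 3) × (3.2 - 5)/(1 - 5) × (3.2 - 7)/(1 - 7) × (3.2 - 9)/(1 - 9) = -0.020663
L_1(3.2) = (3.2 - 1)/(3 - 1) × (3.2 - 5)/(3 - 5) × (3.2 - 7)/(3 - 7) × (3.2 - 9)/(3 - 9) = 0.909150
L_2(3.2) = (3.2 - 1)/(5 - 1) × (3.2 - 3)/(5 - 3) × (3.2 - 7)/(5 - 7) × (3.2 - 9)/(5 - 9) = 0.151525
L_3(3.2) = (3.2 - 1)/(7 - 1) × (3.2 - 3)/(7 - 3) × (3.2 - 5)/(7 - 5) × (3.2 - 9)/(7 - 9) = -0.047850
L_4(3.2) = (3.2 - 1)/(9 - 1) × (3.2 - 3)/(9 - 3) × (3.2 - 5)/(9 - 5) × (3.2 - 7)/(9 - 7) = 0.007838

P(3.2) = 20×L_0(3.2) + 21×L_1(3.2) + (-9)×L_2(3.2) + (-15)×L_3(3.2) + (-7)×L_4(3.2)
P(3.2) = 17.978063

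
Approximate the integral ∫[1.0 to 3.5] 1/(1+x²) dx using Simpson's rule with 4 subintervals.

f(x) = 1/(1+x²)
a = 1.0, b = 3.5, n = 4
h = (b - a)/n = 0.625000

Simpson's rule: (h/3)[f(x₀) + 4f(x₁) + 2f(x₂) + ... + f(xₙ)]

x_0 = 1.0000, f(x_0) = 0.500000, coefficient = 1
x_1 = 1.6250, f(x_1) = 0.274678, coefficient = 4
x_2 = 2.2500, f(x_2) = 0.164948, coefficient = 2
x_3 = 2.8750, f(x_3) = 0.107926, coefficient = 4
x_4 = 3.5000, f(x_4) = 0.075472, coefficient = 1

I ≈ (0.625000/3) × 2.435784 = 0.507455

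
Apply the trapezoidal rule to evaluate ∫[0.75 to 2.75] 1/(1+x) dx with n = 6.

f(x) = 1/(1+x)
a = 0.75, b = 2.75, n = 6
h = (b - a)/n = 0.333333

Trapezoidal rule: (h/2)[f(x₀) + 2f(x₁) + 2f(x₂) + ... + f(xₙ)]

x_0 = 0.7500, f(x_0) = 0.571429, coefficient = 1
x_1 = 1.0833, f(x_1) = 0.480000, coefficient = 2
x_2 = 1.4167, f(x_2) = 0.413793, coefficient = 2
x_3 = 1.7500, f(x_3) = 0.363636, coefficient = 2
x_4 = 2.0833, f(x_4) = 0.324324, coefficient = 2
x_5 = 2.4167, f(x_5) = 0.292683, coefficient = 2
x_6 = 2.7500, f(x_6) = 0.266667, coefficient = 1

I ≈ (0.333333/2) × 4.586969 = 0.764495
Exact value: 0.762140
Error: 0.002355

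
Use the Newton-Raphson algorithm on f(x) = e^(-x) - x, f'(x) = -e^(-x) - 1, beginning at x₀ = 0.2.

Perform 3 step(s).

f(x) = e^(-x) - x
f'(x) = -e^(-x) - 1
x₀ = 0.2

Newton-Raphson formula: x_{n+1} = x_n - f(x_n)/f'(x_n)

Iteration 1:
  f(0.200000) = 0.618731
  f'(0.200000) = -1.818731
  x_1 = 0.200000 - 0.618731/(-1.818731) = 0.540199
Iteration 2:
  f(0.540199) = 0.042433
  f'(0.540199) = -1.582632
  x_2 = 0.540199 - 0.042433/(-1.582632) = 0.567011
Iteration 3:
  f(0.567011) = 0.000208
  f'(0.567011) = -1.567218
  x_3 = 0.567011 - 0.000208/(-1.567218) = 0.567143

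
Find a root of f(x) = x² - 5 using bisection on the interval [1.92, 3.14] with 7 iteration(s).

f(x) = x² - 5
Initial interval: [1.92, 3.14]

Iteration 1:
  c_1 = (1.920000 + 3.140000)/2 = 2.530000
  f(c_1) = f(2.530000) = 1.400900
  f(a) × f(c) < 0, new interval: [1.920000, 2.530000]
Iteration 2:
  c_2 = (1.920000 + 2.530000)/2 = 2.225000
  f(c_2) = f(2.225000) = -0.049375
  f(a) × f(c) ≥ 0, new interval: [2.225000, 2.530000]
Iteration 3:
  c_3 = (2.225000 + 2.530000)/2 = 2.377500
  f(c_3) = f(2.377500) = 0.652506
  f(a) × f(c) < 0, new interval: [2.225000, 2.377500]
Iteration 4:
  c_4 = (2.225000 + 2.377500)/2 = 2.301250
  f(c_4) = f(2.301250) = 0.295752
  f(a) × f(c) < 0, new interval: [2.225000, 2.301250]
Iteration 5:
  c_5 = (2.225000 + 2.301250)/2 = 2.263125
  f(c_5) = f(2.263125) = 0.121735
  f(a) × f(c) < 0, new interval: [2.225000, 2.263125]
Iteration 6:
  c_6 = (2.225000 + 2.263125)/2 = 2.244063
  f(c_6) = f(2.244063) = 0.035817
  f(a) × f(c) < 0, new interval: [2.225000, 2.244063]
Iteration 7:
  c_7 = (2.225000 + 2.244063)/2 = 2.234531
  f(c_7) = f(2.234531) = -0.006870
  f(a) × f(c) ≥ 0, new interval: [2.234531, 2.244063]

After 7 iteration(s), the approximation is c_7 = 2.234531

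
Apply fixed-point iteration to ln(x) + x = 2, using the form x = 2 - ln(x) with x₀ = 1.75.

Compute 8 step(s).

Equation: ln(x) + x = 2
Fixed-point form: x = 2 - ln(x)
x₀ = 1.75

x_1 = g(1.750000) = 1.440384
x_2 = g(1.440384) = 1.635090
x_3 = g(1.635090) = 1.508302
x_4 = g(1.508302) = 1.589015
x_5 = g(1.589015) = 1.536885
x_6 = g(1.536885) = 1.570242
x_7 = g(1.570242) = 1.548770
x_8 = g(1.548770) = 1.562539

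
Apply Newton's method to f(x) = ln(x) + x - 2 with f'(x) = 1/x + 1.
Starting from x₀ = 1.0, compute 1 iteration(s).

f(x) = ln(x) + x - 2
f'(x) = 1/x + 1
x₀ = 1.0

Newton-Raphson formula: x_{n+1} = x_n - f(x_n)/f'(x_n)

Iteration 1:
  f(1.000000) = -1.000000
  f'(1.000000) = 2.000000
  x_1 = 1.000000 - (-1.000000)/2.000000 = 1.500000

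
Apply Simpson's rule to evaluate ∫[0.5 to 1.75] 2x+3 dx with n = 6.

f(x) = 2x+3
a = 0.5, b = 1.75, n = 6
h = (b - a)/n = 0.208333

Simpson's rule: (h/3)[f(x₀) + 4f(x₁) + 2f(x₂) + ... + f(xₙ)]

x_0 = 0.5000, f(x_0) = 4.000000, coefficient = 1
x_1 = 0.7083, f(x_1) = 4.416667, coefficient = 4
x_2 = 0.9167, f(x_2) = 4.833333, coefficient = 2
x_3 = 1.1250, f(x_3) = 5.250000, coefficient = 4
x_4 = 1.3333, f(x_4) = 5.666667, coefficient = 2
x_5 = 1.5417, f(x_5) = 6.083333, coefficient = 4
x_6 = 1.7500, f(x_6) = 6.500000, coefficient = 1

I ≈ (0.208333/3) × 94.500000 = 6.562500
Exact value: 6.562500
Error: 0.000000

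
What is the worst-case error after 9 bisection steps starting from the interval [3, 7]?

Bisection error bound: |error| ≤ (b-a)/2^n
|error| ≤ (7 - 3)/2^9 = 4/2^9
|error| ≤ 0.0078125000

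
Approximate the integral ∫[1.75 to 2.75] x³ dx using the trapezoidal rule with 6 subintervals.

f(x) = x³
a = 1.75, b = 2.75, n = 6
h = (b - a)/n = 0.166667

Trapezoidal rule: (h/2)[f(x₀) + 2f(x₁) + 2f(x₂) + ... + f(xₙ)]

x_0 = 1.7500, f(x_0) = 5.359375, coefficient = 1
x_1 = 1.9167, f(x_1) = 7.041088, coefficient = 2
x_2 = 2.0833, f(x_2) = 9.042245, coefficient = 2
x_3 = 2.2500, f(x_3) = 11.390625, coefficient = 2
x_4 = 2.4167, f(x_4) = 14.114005, coefficient = 2
x_5 = 2.5833, f(x_5) = 17.240162, coefficient = 2
x_6 = 2.7500, f(x_6) = 20.796875, coefficient = 1

I ≈ (0.166667/2) × 143.812500 = 11.984375
Exact value: 11.953125
Error: 0.031250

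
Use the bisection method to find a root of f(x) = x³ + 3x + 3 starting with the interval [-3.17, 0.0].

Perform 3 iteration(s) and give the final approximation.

f(x) = x³ + 3x + 3
Initial interval: [-3.17, 0.0]

Iteration 1:
  c_1 = (-3.170000 + 0.000000)/2 = -1.585000
  f(c_1) = f(-1.585000) = -5.736877
  f(a) × f(c) ≥ 0, new interval: [-1.585000, 0.000000]
Iteration 2:
  c_2 = (-1.585000 + 0.000000)/2 = -0.792500
  f(c_2) = f(-0.792500) = 0.124765
  f(a) × f(c) < 0, new interval: [-1.585000, -0.792500]
Iteration 3:
  c_3 = (-1.585000 + (-0.792500))/2 = -1.188750
  f(c_3) = f(-1.188750) = -2.246104
  f(a) × f(c) ≥ 0, new interval: [-1.188750, -0.792500]

After 3 iteration(s), the approximation is c_3 = -1.188750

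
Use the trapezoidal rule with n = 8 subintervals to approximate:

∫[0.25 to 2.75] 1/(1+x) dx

f(x) = 1/(1+x)
a = 0.25, b = 2.75, n = 8
h = (b - a)/n = 0.312500

Trapezoidal rule: (h/2)[f(x₀) + 2f(x₁) + 2f(x₂) + ... + f(xₙ)]

x_0 = 0.2500, f(x_0) = 0.800000, coefficient = 1
x_1 = 0.5625, f(x_1) = 0.640000, coefficient = 2
x_2 = 0.8750, f(x_2) = 0.533333, coefficient = 2
x_3 = 1.1875, f(x_3) = 0.457143, coefficient = 2
x_4 = 1.5000, f(x_4) = 0.400000, coefficient = 2
x_5 = 1.8125, f(x_5) = 0.355556, coefficient = 2
x_6 = 2.1250, f(x_6) = 0.320000, coefficient = 2
x_7 = 2.4375, f(x_7) = 0.290909, coefficient = 2
x_8 = 2.7500, f(x_8) = 0.266667, coefficient = 1

I ≈ (0.312500/2) × 7.060548 = 1.103211
Exact value: 1.098612
Error: 0.004598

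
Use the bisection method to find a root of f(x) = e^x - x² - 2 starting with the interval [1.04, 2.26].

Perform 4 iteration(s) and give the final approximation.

f(x) = e^x - x² - 2
Initial interval: [1.04, 2.26]

Iteration 1:
  c_1 = (1.040000 + 2.260000)/2 = 1.650000
  f(c_1) = f(1.650000) = 0.484480
  f(a) × f(c) < 0, new interval: [1.040000, 1.650000]
Iteration 2:
  c_2 = (1.040000 + 1.650000)/2 = 1.345000
  f(c_2) = f(1.345000) = 0.029162
  f(a) × f(c) < 0, new interval: [1.040000, 1.345000]
Iteration 3:
  c_3 = (1.040000 + 1.345000)/2 = 1.192500
  f(c_3) = f(1.192500) = -0.126747
  f(a) × f(c) ≥ 0, new interval: [1.192500, 1.345000]
Iteration 4:
  c_4 = (1.192500 + 1.345000)/2 = 1.268750
  f(c_4) = f(1.268750) = -0.053322
  f(a) × f(c) ≥ 0, new interval: [1.268750, 1.345000]

After 4 iteration(s), the approximation is c_4 = 1.268750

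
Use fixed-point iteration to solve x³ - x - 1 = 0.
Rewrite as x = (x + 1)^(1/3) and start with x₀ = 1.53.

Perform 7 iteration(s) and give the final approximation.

Equation: x³ - x - 1 = 0
Fixed-point form: x = (x + 1)^(1/3)
x₀ = 1.53

x_1 = g(1.530000) = 1.362616
x_2 = g(1.362616) = 1.331878
x_3 = g(1.331878) = 1.326077
x_4 = g(1.326077) = 1.324976
x_5 = g(1.324976) = 1.324767
x_6 = g(1.324767) = 1.324727
x_7 = g(1.324727) = 1.324720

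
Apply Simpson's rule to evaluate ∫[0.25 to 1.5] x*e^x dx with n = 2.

f(x) = x*e^x
a = 0.25, b = 1.5, n = 2
h = (b - a)/n = 0.625000

Simpson's rule: (h/3)[f(x₀) + 4f(x₁) + 2f(x₂) + ... + f(xₙ)]

x_0 = 0.2500, f(x_0) = 0.321006, coefficient = 1
x_1 = 0.8750, f(x_1) = 2.099016, coefficient = 4
x_2 = 1.5000, f(x_2) = 6.722534, coefficient = 1

I ≈ (0.625000/3) × 15.439603 = 3.216584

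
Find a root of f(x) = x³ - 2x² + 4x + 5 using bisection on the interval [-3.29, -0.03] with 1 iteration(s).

f(x) = x³ - 2x² + 4x + 5
Initial interval: [-3.29, -0.03]

Iteration 1:
  c_1 = (-3.290000 + (-0.030000))/2 = -1.660000
  f(c_1) = f(-1.660000) = -11.725496
  f(a) × f(c) ≥ 0, new interval: [-1.660000, -0.030000]

After 1 iteration(s), the approximation is c_1 = -1.660000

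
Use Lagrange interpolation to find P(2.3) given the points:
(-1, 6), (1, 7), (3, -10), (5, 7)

Lagrange interpolation formula:
P(x) = Σ yᵢ × Lᵢ(x)
where Lᵢ(x) = Π_{j≠i} (x - xⱼ)/(xᵢ - xⱼ)

L_0(2.3) = (2.3 - 1)/(-1 - 1) × (2.3 - 3)/(-1 - 3) × (2.3 - 5)/(-1 - 5) = -0.051188
L_1(2.3) = (2.3 - (-1))/(1 - (-1)) × (2.3 - 3)/(1 - 3) × (2.3 - 5)/(1 - 5) = 0.389813
L_2(2.3) = (2.3 - (-1))/(3 - (-1)) × (2.3 - 1)/(3 - 1) × (2.3 - 5)/(3 - 5) = 0.723937
L_3(2.3) = (2.3 - (-1))/(5 - (-1)) × (2.3 - 1)/(5 - 1) × (2.3 - 3)/(5 - 3) = -0.062563

P(2.3) = 6×L_0(2.3) + 7×L_1(2.3) + (-10)×L_2(2.3) + 7×L_3(2.3)
P(2.3) = -5.255750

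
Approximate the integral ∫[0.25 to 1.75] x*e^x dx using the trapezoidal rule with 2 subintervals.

f(x) = x*e^x
a = 0.25, b = 1.75, n = 2
h = (b - a)/n = 0.750000

Trapezoidal rule: (h/2)[f(x₀) + 2f(x₁) + 2f(x₂) + ... + f(xₙ)]

x_0 = 0.2500, f(x_0) = 0.321006, coefficient = 1
x_1 = 1.0000, f(x_1) = 2.718282, coefficient = 2
x_2 = 1.7500, f(x_2) = 10.070555, coefficient = 1

I ≈ (0.750000/2) × 15.828125 = 5.935547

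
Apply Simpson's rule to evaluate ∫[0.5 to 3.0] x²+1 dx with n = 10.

f(x) = x²+1
a = 0.5, b = 3.0, n = 10
h = (b - a)/n = 0.250000

Simpson's rule: (h/3)[f(x₀) + 4f(x₁) + 2f(x₂) + ... + f(xₙ)]

x_0 = 0.5000, f(x_0) = 1.250000, coefficient = 1
x_1 = 0.7500, f(x_1) = 1.562500, coefficient = 4
x_2 = 1.0000, f(x_2) = 2.000000, coefficient = 2
x_3 = 1.2500, f(x_3) = 2.562500, coefficient = 4
x_4 = 1.5000, f(x_4) = 3.250000, coefficient = 2
x_5 = 1.7500, f(x_5) = 4.062500, coefficient = 4
x_6 = 2.0000, f(x_6) = 5.000000, coefficient = 2
x_7 = 2.2500, f(x_7) = 6.062500, coefficient = 4
x_8 = 2.5000, f(x_8) = 7.250000, coefficient = 2
x_9 = 2.7500, f(x_9) = 8.562500, coefficient = 4
x_10 = 3.0000, f(x_10) = 10.000000, coefficient = 1

I ≈ (0.250000/3) × 137.500000 = 11.458333
Exact value: 11.458333
Error: 0.000000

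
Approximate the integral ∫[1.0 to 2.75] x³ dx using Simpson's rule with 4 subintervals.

f(x) = x³
a = 1.0, b = 2.75, n = 4
h = (b - a)/n = 0.437500

Simpson's rule: (h/3)[f(x₀) + 4f(x₁) + 2f(x₂) + ... + f(xₙ)]

x_0 = 1.0000, f(x_0) = 1.000000, coefficient = 1
x_1 = 1.4375, f(x_1) = 2.970459, coefficient = 4
x_2 = 1.8750, f(x_2) = 6.591797, coefficient = 2
x_3 = 2.3125, f(x_3) = 12.366455, coefficient = 4
x_4 = 2.7500, f(x_4) = 20.796875, coefficient = 1

I ≈ (0.437500/3) × 96.328125 = 14.047852
Exact value: 14.047852
Error: 0.000000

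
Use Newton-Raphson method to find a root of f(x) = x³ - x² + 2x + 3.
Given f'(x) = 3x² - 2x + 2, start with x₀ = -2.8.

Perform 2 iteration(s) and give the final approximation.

f(x) = x³ - x² + 2x + 3
f'(x) = 3x² - 2x + 2
x₀ = -2.8

Newton-Raphson formula: x_{n+1} = x_n - f(x_n)/f'(x_n)

Iteration 1:
  f(-2.800000) = -32.392000
  f'(-2.800000) = 31.120000
  x_1 = -2.800000 - (-32.392000)/31.120000 = -1.759126
Iteration 2:
  f(-1.759126) = -9.056434
  f'(-1.759126) = 14.801824
  x_2 = -1.759126 - (-9.056434)/14.801824 = -1.147280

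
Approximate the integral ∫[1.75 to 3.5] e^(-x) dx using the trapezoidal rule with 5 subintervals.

f(x) = e^(-x)
a = 1.75, b = 3.5, n = 5
h = (b - a)/n = 0.350000

Trapezoidal rule: (h/2)[f(x₀) + 2f(x₁) + 2f(x₂) + ... + f(xₙ)]

x_0 = 1.7500, f(x_0) = 0.173774, coefficient = 1
x_1 = 2.1000, f(x_1) = 0.122456, coefficient = 2
x_2 = 2.4500, f(x_2) = 0.086294, coefficient = 2
x_3 = 2.8000, f(x_3) = 0.060810, coefficient = 2
x_4 = 3.1500, f(x_4) = 0.042852, coefficient = 2
x_5 = 3.5000, f(x_5) = 0.030197, coefficient = 1

I ≈ (0.350000/2) × 0.828796 = 0.145039
Exact value: 0.143577
Error: 0.001463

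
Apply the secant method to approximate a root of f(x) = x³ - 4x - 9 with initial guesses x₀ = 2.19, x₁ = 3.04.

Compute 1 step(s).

f(x) = x³ - 4x - 9
x₀ = 2.19, x₁ = 3.04

Secant formula: x_{n+1} = x_n - f(x_n)(x_n - x_{n-1})/(f(x_n) - f(x_{n-1}))

Iteration 1:
  f(2.190000) = -7.256541
  f(3.040000) = 6.934464
  x_2 = 3.040000 - 6.934464×(3.040000 - 2.190000)/(6.934464 - (-7.256541))
       = 2.624646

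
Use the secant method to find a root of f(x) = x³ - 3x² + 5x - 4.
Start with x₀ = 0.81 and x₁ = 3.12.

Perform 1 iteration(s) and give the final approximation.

f(x) = x³ - 3x² + 5x - 4
x₀ = 0.81, x₁ = 3.12

Secant formula: x_{n+1} = x_n - f(x_n)(x_n - x_{n-1})/(f(x_n) - f(x_{n-1}))

Iteration 1:
  f(0.810000) = -1.386859
  f(3.120000) = 12.768128
  x_2 = 3.120000 - 12.768128×(3.120000 - 0.810000)/(12.768128 - (-1.386859))
       = 1.036326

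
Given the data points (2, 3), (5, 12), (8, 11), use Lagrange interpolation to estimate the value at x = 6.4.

Lagrange interpolation formula:
P(x) = Σ yᵢ × Lᵢ(x)
where Lᵢ(x) = Π_{j≠i} (x - xⱼ)/(xᵢ - xⱼ)

L_0(6.4) = (6.4 - 5)/(2 - 5) × (6.4 - 8)/(2 - 8) = -0.124444
L_1(6.4) = (6.4 - 2)/(5 - 2) × (6.4 - 8)/(5 - 8) = 0.782222
L_2(6.4) = (6.4 - 2)/(8 - 2) × (6.4 - 5)/(8 - 5) = 0.342222

P(6.4) = 3×L_0(6.4) + 12×L_1(6.4) + 11×L_2(6.4)
P(6.4) = 12.777778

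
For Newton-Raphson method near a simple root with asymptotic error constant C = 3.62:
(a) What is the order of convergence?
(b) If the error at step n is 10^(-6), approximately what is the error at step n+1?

(a) Newton-Raphson has quadratic (order 2) convergence near simple roots.
    This means |e_{n+1}| ≈ C|e_n|².

(b) With |e_n| = 10^(-6) and C = 3.62:
    |e_{n+1}| ≈ 3.62 × (10^(-6))² = 3.62 × 10^(-12)

(a) 2 (quadratic); (b) |e_{n+1}| ≈ 3.620e-12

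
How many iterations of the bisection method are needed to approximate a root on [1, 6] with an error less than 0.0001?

We need (b-a)/2^n ≤ 0.0001
(6 - 1)/2^n ≤ 0.0001
5/2^n ≤ 0.0001
2^n ≥ 50000
n ≥ log₂(50000) = 15.61
n ≥ 16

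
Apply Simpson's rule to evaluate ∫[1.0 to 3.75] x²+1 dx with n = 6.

f(x) = x²+1
a = 1.0, b = 3.75, n = 6
h = (b - a)/n = 0.458333

Simpson's rule: (h/3)[f(x₀) + 4f(x₁) + 2f(x₂) + ... + f(xₙ)]

x_0 = 1.0000, f(x_0) = 2.000000, coefficient = 1
x_1 = 1.4583, f(x_1) = 3.126736, coefficient = 4
x_2 = 1.9167, f(x_2) = 4.673611, coefficient = 2
x_3 = 2.3750, f(x_3) = 6.640625, coefficient = 4
x_4 = 2.8333, f(x_4) = 9.027778, coefficient = 2
x_5 = 3.2917, f(x_5) = 11.835069, coefficient = 4
x_6 = 3.7500, f(x_6) = 15.062500, coefficient = 1

I ≈ (0.458333/3) × 130.875000 = 19.994792
Exact value: 19.994792
Error: 0.000000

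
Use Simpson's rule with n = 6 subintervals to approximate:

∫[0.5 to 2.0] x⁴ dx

f(x) = x⁴
a = 0.5, b = 2.0, n = 6
h = (b - a)/n = 0.250000

Simpson's rule: (h/3)[f(x₀) + 4f(x₁) + 2f(x₂) + ... + f(xₙ)]

x_0 = 0.5000, f(x_0) = 0.062500, coefficient = 1
x_1 = 0.7500, f(x_1) = 0.316406, coefficient = 4
x_2 = 1.0000, f(x_2) = 1.000000, coefficient = 2
x_3 = 1.2500, f(x_3) = 2.441406, coefficient = 4
x_4 = 1.5000, f(x_4) = 5.062500, coefficient = 2
x_5 = 1.7500, f(x_5) = 9.378906, coefficient = 4
x_6 = 2.0000, f(x_6) = 16.000000, coefficient = 1

I ≈ (0.250000/3) × 76.734375 = 6.394531
Exact value: 6.393750
Error: 0.000781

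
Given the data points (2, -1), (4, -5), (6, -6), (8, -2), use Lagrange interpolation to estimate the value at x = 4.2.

Lagrange interpolation formula:
P(x) = Σ yᵢ × Lᵢ(x)
where Lᵢ(x) = Π_{j≠i} (x - xⱼ)/(xᵢ - xⱼ)

L_0(4.2) = (4.2 - 4)/(2 - 4) × (4.2 - 6)/(2 - 6) × (4.2 - 8)/(2 - 8) = -0.028500
L_1(4.2) = (4.2 - 2)/(4 - 2) × (4.2 - 6)/(4 - 6) × (4.2 - 8)/(4 - 8) = 0.940500
L_2(4.2) = (4.2 - 2)/(6 - 2) × (4.2 - 4)/(6 - 4) × (4.2 - 8)/(6 - 8) = 0.104500
L_3(4.2) = (4.2 - 2)/(8 - 2) × (4.2 - 4)/(8 - 4) × (4.2 - 6)/(8 - 6) = -0.016500

P(4.2) = (-1)×L_0(4.2) + (-5)×L_1(4.2) + (-6)×L_2(4.2) + (-2)×L_3(4.2)
P(4.2) = -5.268000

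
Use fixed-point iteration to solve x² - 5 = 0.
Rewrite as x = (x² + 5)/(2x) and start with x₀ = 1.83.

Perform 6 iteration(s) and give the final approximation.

Equation: x² - 5 = 0
Fixed-point form: x = (x² + 5)/(2x)
x₀ = 1.83

x_1 = g(1.830000) = 2.281120
x_2 = g(2.281120) = 2.236513
x_3 = g(2.236513) = 2.236068
x_4 = g(2.236068) = 2.236068
x_5 = g(2.236068) = 2.236068
x_6 = g(2.236068) = 2.236068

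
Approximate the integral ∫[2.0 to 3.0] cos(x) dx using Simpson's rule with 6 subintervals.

f(x) = cos(x)
a = 2.0, b = 3.0, n = 6
h = (b - a)/n = 0.166667

Simpson's rule: (h/3)[f(x₀) + 4f(x₁) + 2f(x₂) + ... + f(xₙ)]

x_0 = 2.0000, f(x_0) = -0.416147, coefficient = 1
x_1 = 2.1667, f(x_1) = -0.561229, coefficient = 4
x_2 = 2.3333, f(x_2) = -0.690758, coefficient = 2
x_3 = 2.5000, f(x_3) = -0.801144, coefficient = 4
x_4 = 2.6667, f(x_4) = -0.889327, coefficient = 2
x_5 = 2.8333, f(x_5) = -0.952863, coefficient = 4
x_6 = 3.0000, f(x_6) = -0.989992, coefficient = 1

I ≈ (0.166667/3) × -13.827253 = -0.768181
Exact value: -0.768177
Error: 0.000003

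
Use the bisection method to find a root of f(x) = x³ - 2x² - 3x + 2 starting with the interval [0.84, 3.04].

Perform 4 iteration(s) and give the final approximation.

f(x) = x³ - 2x² - 3x + 2
Initial interval: [0.84, 3.04]

Iteration 1:
  c_1 = (0.840000 + 3.040000)/2 = 1.940000
  f(c_1) = f(1.940000) = -4.045816
  f(a) × f(c) ≥ 0, new interval: [1.940000, 3.040000]
Iteration 2:
  c_2 = (1.940000 + 3.040000)/2 = 2.490000
  f(c_2) = f(2.490000) = -2.431951
  f(a) × f(c) ≥ 0, new interval: [2.490000, 3.040000]
Iteration 3:
  c_3 = (2.490000 + 3.040000)/2 = 2.765000
  f(c_3) = f(2.765000) = -0.446403
  f(a) × f(c) ≥ 0, new interval: [2.765000, 3.040000]
Iteration 4:
  c_4 = (2.765000 + 3.040000)/2 = 2.902500
  f(c_4) = f(2.902500) = 0.895617
  f(a) × f(c) < 0, new interval: [2.765000, 2.902500]

After 4 iteration(s), the approximation is c_4 = 2.902500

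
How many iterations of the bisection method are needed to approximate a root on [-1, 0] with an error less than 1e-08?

We need (b-a)/2^n ≤ 1e-08
(0 - (-1))/2^n ≤ 1e-08
1/2^n ≤ 1e-08
2^n ≥ 100000000
n ≥ log₂(100000000) = 26.58
n ≥ 27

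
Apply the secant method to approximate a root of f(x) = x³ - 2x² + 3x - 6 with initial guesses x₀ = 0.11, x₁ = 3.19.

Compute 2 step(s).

f(x) = x³ - 2x² + 3x - 6
x₀ = 0.11, x₁ = 3.19

Secant formula: x_{n+1} = x_n - f(x_n)(x_n - x_{n-1})/(f(x_n) - f(x_{n-1}))

Iteration 1:
  f(0.110000) = -5.692869
  f(3.190000) = 15.679559
  x_2 = 3.190000 - 15.679559×(3.190000 - 0.110000)/(15.679559 - (-5.692869))
       = 0.930405
Iteration 2:
  f(3.190000) = 15.679559
  f(0.930405) = -4.134685
  x_3 = 0.930405 - (-4.134685)×(0.930405 - 3.190000)/(-4.134685 - 15.679559)
       = 1.401920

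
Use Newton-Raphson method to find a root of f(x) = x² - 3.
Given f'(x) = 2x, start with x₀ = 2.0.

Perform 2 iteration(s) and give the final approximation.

f(x) = x² - 3
f'(x) = 2x
x₀ = 2.0

Newton-Raphson formula: x_{n+1} = x_n - f(x_n)/f'(x_n)

Iteration 1:
  f(2.000000) = 1.000000
  f'(2.000000) = 4.000000
  x_1 = 2.000000 - 1.000000/4.000000 = 1.750000
Iteration 2:
  f(1.750000) = 0.062500
  f'(1.750000) = 3.500000
  x_2 = 1.750000 - 0.062500/3.500000 = 1.732143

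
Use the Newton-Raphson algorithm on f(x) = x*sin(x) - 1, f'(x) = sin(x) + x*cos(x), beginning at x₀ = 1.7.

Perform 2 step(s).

f(x) = x*sin(x) - 1
f'(x) = sin(x) + x*cos(x)
x₀ = 1.7

Newton-Raphson formula: x_{n+1} = x_n - f(x_n)/f'(x_n)

Iteration 1:
  f(1.700000) = 0.685830
  f'(1.700000) = 0.772629
  x_1 = 1.700000 - 0.685830/0.772629 = 0.812342
Iteration 2:
  f(0.812342) = -0.410320
  f'(0.812342) = 1.284629
  x_2 = 0.812342 - (-0.410320)/1.284629 = 1.131750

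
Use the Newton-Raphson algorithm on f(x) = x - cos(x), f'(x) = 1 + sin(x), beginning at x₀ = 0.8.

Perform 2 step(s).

f(x) = x - cos(x)
f'(x) = 1 + sin(x)
x₀ = 0.8

Newton-Raphson formula: x_{n+1} = x_n - f(x_n)/f'(x_n)

Iteration 1:
  f(0.800000) = 0.103293
  f'(0.800000) = 1.717356
  x_1 = 0.800000 - 0.103293/1.717356 = 0.739853
Iteration 2:
  f(0.739853) = 0.001286
  f'(0.739853) = 1.674180
  x_2 = 0.739853 - 0.001286/1.674180 = 0.739085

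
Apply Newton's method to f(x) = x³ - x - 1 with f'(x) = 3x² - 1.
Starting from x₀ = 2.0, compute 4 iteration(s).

f(x) = x³ - x - 1
f'(x) = 3x² - 1
x₀ = 2.0

Newton-Raphson formula: x_{n+1} = x_n - f(x_n)/f'(x_n)

Iteration 1:
  f(2.000000) = 5.000000
  f'(2.000000) = 11.000000
  x_1 = 2.000000 - 5.000000/11.000000 = 1.545455
Iteration 2:
  f(1.545455) = 1.145755
  f'(1.545455) = 6.165289
  x_2 = 1.545455 - 1.145755/6.165289 = 1.359615
Iteration 3:
  f(1.359615) = 0.153705
  f'(1.359615) = 4.545658
  x_3 = 1.359615 - 0.153705/4.545658 = 1.325801
Iteration 4:
  f(1.325801) = 0.004625
  f'(1.325801) = 4.273248
  x_4 = 1.325801 - 0.004625/4.273248 = 1.324719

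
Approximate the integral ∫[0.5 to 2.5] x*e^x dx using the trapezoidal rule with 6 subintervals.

f(x) = x*e^x
a = 0.5, b = 2.5, n = 6
h = (b - a)/n = 0.333333

Trapezoidal rule: (h/2)[f(x₀) + 2f(x₁) + 2f(x₂) + ... + f(xₙ)]

x_0 = 0.5000, f(x_0) = 0.824361, coefficient = 1
x_1 = 0.8333, f(x_1) = 1.917480, coefficient = 2
x_2 = 1.1667, f(x_2) = 3.746482, coefficient = 2
x_3 = 1.5000, f(x_3) = 6.722534, coefficient = 2
x_4 = 1.8333, f(x_4) = 11.466952, coefficient = 2
x_5 = 2.1667, f(x_5) = 18.913133, coefficient = 2
x_6 = 2.5000, f(x_6) = 30.456235, coefficient = 1

I ≈ (0.333333/2) × 116.813757 = 19.468959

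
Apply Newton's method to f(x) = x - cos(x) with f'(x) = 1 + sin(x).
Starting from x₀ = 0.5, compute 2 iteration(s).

f(x) = x - cos(x)
f'(x) = 1 + sin(x)
x₀ = 0.5

Newton-Raphson formula: x_{n+1} = x_n - f(x_n)/f'(x_n)

Iteration 1:
  f(0.500000) = -0.377583
  f'(0.500000) = 1.479426
  x_1 = 0.500000 - (-0.377583)/1.479426 = 0.755222
Iteration 2:
  f(0.755222) = 0.027103
  f'(0.755222) = 1.685451
  x_2 = 0.755222 - 0.027103/1.685451 = 0.739142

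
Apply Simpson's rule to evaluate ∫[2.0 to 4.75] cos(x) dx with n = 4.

f(x) = cos(x)
a = 2.0, b = 4.75, n = 4
h = (b - a)/n = 0.687500

Simpson's rule: (h/3)[f(x₀) + 4f(x₁) + 2f(x₂) + ... + f(xₙ)]

x_0 = 2.0000, f(x_0) = -0.416147, coefficient = 1
x_1 = 2.6875, f(x_1) = -0.898659, coefficient = 4
x_2 = 3.3750, f(x_2) = -0.972884, coefficient = 2
x_3 = 4.0625, f(x_3) = -0.605098, coefficient = 4
x_4 = 4.7500, f(x_4) = 0.037602, coefficient = 1

I ≈ (0.687500/3) × -8.339342 = -1.911099
Exact value: -1.908590
Error: 0.002509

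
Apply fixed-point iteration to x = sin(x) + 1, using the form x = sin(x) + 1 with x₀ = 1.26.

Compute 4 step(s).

Equation: x = sin(x) + 1
Fixed-point form: x = sin(x) + 1
x₀ = 1.26

x_1 = g(1.260000) = 1.952090
x_2 = g(1.952090) = 1.928184
x_3 = g(1.928184) = 1.936814
x_4 = g(1.936814) = 1.933760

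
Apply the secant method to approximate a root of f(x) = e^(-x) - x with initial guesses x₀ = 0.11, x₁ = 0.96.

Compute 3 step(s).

f(x) = e^(-x) - x
x₀ = 0.11, x₁ = 0.96

Secant formula: x_{n+1} = x_n - f(x_n)(x_n - x_{n-1})/(f(x_n) - f(x_{n-1}))

Iteration 1:
  f(0.110000) = 0.785834
  f(0.960000) = -0.577107
  x_2 = 0.960000 - (-0.577107)×(0.960000 - 0.110000)/(-0.577107 - 0.785834)
       = 0.600086
Iteration 2:
  f(0.960000) = -0.577107
  f(0.600086) = -0.051322
  x_3 = 0.600086 - (-0.051322)×(0.600086 - 0.960000)/(-0.051322 - (-0.577107))
       = 0.564955
Iteration 3:
  f(0.600086) = -0.051322
  f(0.564955) = 0.003431
  x_4 = 0.564955 - 0.003431×(0.564955 - 0.600086)/(0.003431 - (-0.051322))
       = 0.567156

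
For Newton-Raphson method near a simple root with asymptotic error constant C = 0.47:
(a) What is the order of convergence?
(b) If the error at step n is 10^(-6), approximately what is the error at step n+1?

(a) Newton-Raphson has quadratic (order 2) convergence near simple roots.
    This means |e_{n+1}| ≈ C|e_n|².

(b) With |e_n| = 10^(-6) and C = 0.47:
    |e_{n+1}| ≈ 0.47 × (10^(-6))² = 0.47 × 10^(-12)

(a) 2 (quadratic); (b) |e_{n+1}| ≈ 4.700e-13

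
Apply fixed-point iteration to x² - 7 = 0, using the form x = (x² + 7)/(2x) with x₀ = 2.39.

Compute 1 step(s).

Equation: x² - 7 = 0
Fixed-point form: x = (x² + 7)/(2x)
x₀ = 2.39

x_1 = g(2.390000) = 2.659435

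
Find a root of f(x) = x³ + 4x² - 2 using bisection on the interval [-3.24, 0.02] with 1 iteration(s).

f(x) = x³ + 4x² - 2
Initial interval: [-3.24, 0.02]

Iteration 1:
  c_1 = (-3.240000 + 0.020000)/2 = -1.610000
  f(c_1) = f(-1.610000) = 4.195119
  f(a) × f(c) ≥ 0, new interval: [-1.610000, 0.020000]

After 1 iteration(s), the approximation is c_1 = -1.610000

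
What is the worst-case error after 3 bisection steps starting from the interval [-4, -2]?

Bisection error bound: |error| ≤ (b-a)/2^n
|error| ≤ (-2 - (-4))/2^3 = 2/2^3
|error| ≤ 0.2500000000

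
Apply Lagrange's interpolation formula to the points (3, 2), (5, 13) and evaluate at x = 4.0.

Lagrange interpolation formula:
P(x) = Σ yᵢ × Lᵢ(x)
where Lᵢ(x) = Π_{j≠i} (x - xⱼ)/(xᵢ - xⱼ)

L_0(4.0) = (4.0 - 5)/(3 - 5) = 0.500000
L_1(4.0) = (4.0 - 3)/(5 - 3) = 0.500000

P(4.0) = 2×L_0(4.0) + 13×L_1(4.0)
P(4.0) = 7.500000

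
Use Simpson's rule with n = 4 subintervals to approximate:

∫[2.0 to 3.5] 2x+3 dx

f(x) = 2x+3
a = 2.0, b = 3.5, n = 4
h = (b - a)/n = 0.375000

Simpson's rule: (h/3)[f(x₀) + 4f(x₁) + 2f(x₂) + ... + f(xₙ)]

x_0 = 2.0000, f(x_0) = 7.000000, coefficient = 1
x_1 = 2.3750, f(x_1) = 7.750000, coefficient = 4
x_2 = 2.7500, f(x_2) = 8.500000, coefficient = 2
x_3 = 3.1250, f(x_3) = 9.250000, coefficient = 4
x_4 = 3.5000, f(x_4) = 10.000000, coefficient = 1

I ≈ (0.375000/3) × 102.000000 = 12.750000
Exact value: 12.750000
Error: 0.000000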